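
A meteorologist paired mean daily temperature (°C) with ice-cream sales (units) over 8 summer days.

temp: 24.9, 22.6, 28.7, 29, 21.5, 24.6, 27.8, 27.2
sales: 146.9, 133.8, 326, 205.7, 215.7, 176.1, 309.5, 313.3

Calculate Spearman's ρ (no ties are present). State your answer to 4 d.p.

Rank temp: 4, 2, 7, 8, 1, 3, 6, 5
Rank sales: 2, 1, 8, 4, 5, 3, 6, 7
d = rank(temp) − rank(sales): 2, 1, -1, 4, -4, 0, 0, -2; Σd² = 42
ρ = 1 − 6Σd² / [n(n²−1)] = 1 − 6×42 / (8×63) = 1 − 252/504 ≈ 0.5000

0.5000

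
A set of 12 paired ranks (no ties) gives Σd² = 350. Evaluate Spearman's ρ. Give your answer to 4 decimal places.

ρ = 1 − 6Σd² / [n(n²−1)] = 1 − 6×350 / (12×143)
  = 1 − 2100/1716 = 1 − 1.22378 ≈ -0.2238

-0.2238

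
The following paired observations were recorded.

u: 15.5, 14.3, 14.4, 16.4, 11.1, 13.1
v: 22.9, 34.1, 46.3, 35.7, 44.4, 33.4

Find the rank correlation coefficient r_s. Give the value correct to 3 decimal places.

Rank u: 5, 3, 4, 6, 1, 2
Rank v: 1, 3, 6, 4, 5, 2
d = rank(u) − rank(v): 4, 0, -2, 2, -4, 0; Σd² = 40
ρ = 1 − 6Σd² / [n(n²−1)] = 1 − 6×40 / (6×35) = 1 − 240/210 ≈ -0.143

-0.143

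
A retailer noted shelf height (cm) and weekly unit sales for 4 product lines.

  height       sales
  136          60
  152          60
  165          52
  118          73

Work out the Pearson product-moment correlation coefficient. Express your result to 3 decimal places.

n = 4, Σx = 571, Σy = 245, Σx² = 82749, Σy² = 15233, Σxy = 34474
nΣxy − ΣxΣy = 137896 − 139895 = -1999
nΣx² − (Σx)² = 330996 − 326041 = 4955; nΣy² − (Σy)² = 60932 − 60025 = 907
r = -1999 / √(4955 × 907) = -1999 / 2119.9493 ≈ -0.943

-0.943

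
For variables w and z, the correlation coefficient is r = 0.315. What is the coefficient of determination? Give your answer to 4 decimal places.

r² = (0.315)² = 0.0992

0.0992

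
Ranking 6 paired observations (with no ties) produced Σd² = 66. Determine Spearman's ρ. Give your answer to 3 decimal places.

-0.886

ρ = 1 − 6Σd² / [n(n²−1)] = 1 − 6×66 / (6×35)
  = 1 − 396/210 = 1 − 1.8857 ≈ -0.886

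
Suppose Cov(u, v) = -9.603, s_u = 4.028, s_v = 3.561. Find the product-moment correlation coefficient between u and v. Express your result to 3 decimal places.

r = Cov(u,v) / (s_u · s_v) = -9.603 / (4.028 × 3.561)
  = -9.603 / 14.3437 ≈ -0.669

-0.669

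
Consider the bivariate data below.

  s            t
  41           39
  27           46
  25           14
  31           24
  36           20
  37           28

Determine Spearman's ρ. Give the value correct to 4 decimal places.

Rank s: 6, 2, 1, 3, 4, 5
Rank t: 5, 6, 1, 3, 2, 4
d = rank(s) − rank(t): 1, -4, 0, 0, 2, 1; Σd² = 22
ρ = 1 − 6Σd² / [n(n²−1)] = 1 − 6×22 / (6×35) = 1 − 132/210 ≈ 0.3714

0.3714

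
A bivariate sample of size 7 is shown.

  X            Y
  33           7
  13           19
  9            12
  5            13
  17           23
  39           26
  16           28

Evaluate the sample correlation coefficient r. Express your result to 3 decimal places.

n = 7, ΣX = 132, ΣY = 128, ΣX² = 3430, ΣY² = 2712, ΣXY = 2504
nΣXY − ΣXΣY = 17528 − 16896 = 632
nΣX² − (ΣX)² = 24010 − 17424 = 6586; nΣY² − (ΣY)² = 18984 − 16384 = 2600
r = 632 / √(6586 × 2600) = 632 / 4138.0672 ≈ 0.153

0.153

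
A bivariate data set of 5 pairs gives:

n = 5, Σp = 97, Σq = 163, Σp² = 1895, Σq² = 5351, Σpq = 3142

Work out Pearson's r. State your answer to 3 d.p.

-0.912

r = (nΣpq − ΣpΣq) / √[(nΣp² − (Σp)²)(nΣq² − (Σq)²)]
Numerator: 5×3142 − 97×163 = -101
Denominator: √[(9475 − 9409)(26755 − 26569)] = √[66 × 186] = 110.7971
r = -101 / 110.7971 ≈ -0.912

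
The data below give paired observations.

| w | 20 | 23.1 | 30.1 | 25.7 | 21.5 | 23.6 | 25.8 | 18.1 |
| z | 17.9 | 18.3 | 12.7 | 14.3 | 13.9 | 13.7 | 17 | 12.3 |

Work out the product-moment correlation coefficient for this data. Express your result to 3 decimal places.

n = 8, Σw = 187.9, Σz = 120.1, Σw² = 4512.57, Σz² = 1842.27, Σwz = 2813.91
nΣwz − ΣwΣz = 22511.28 − 22566.79 = -55.51
nΣw² − (Σw)² = 36100.56 − 35306.41 = 794.15; nΣz² − (Σz)² = 14738.16 − 14424.01 = 314.15
r = -55.51 / √(794.15 × 314.15) = -55.51 / 499.4820 ≈ -0.111

-0.111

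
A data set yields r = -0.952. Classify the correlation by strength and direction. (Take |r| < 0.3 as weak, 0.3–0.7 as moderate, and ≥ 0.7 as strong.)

r = -0.952 < 0 so the relationship is negative.
|r| = 0.952, which falls in the strong range.

strong negative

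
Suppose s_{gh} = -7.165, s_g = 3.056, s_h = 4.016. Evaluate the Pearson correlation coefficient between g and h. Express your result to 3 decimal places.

r = Cov(g,h) / (s_g · s_h) = -7.165 / (3.056 × 4.016)
  = -7.165 / 12.2729 ≈ -0.584

-0.584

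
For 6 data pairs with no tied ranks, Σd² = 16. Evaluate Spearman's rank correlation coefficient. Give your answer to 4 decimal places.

0.5429

ρ = 1 − 6Σd² / [n(n²−1)] = 1 − 6×16 / (6×35)
  = 1 − 96/210 = 1 − 0.45714 ≈ 0.5429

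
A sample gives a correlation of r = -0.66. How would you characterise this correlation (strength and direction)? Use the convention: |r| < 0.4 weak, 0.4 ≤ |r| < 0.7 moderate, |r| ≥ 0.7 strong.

moderate negative

r = -0.66 < 0 so the relationship is negative.
|r| = 0.66, which falls in the moderate range.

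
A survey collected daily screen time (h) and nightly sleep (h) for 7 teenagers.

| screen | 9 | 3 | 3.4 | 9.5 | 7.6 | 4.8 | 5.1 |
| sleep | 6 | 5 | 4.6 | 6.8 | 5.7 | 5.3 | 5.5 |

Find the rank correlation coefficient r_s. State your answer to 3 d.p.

Rank screen: 6, 1, 2, 7, 5, 3, 4
Rank sleep: 6, 2, 1, 7, 5, 3, 4
d = rank(screen) − rank(sleep): 0, -1, 1, 0, 0, 0, 0; Σd² = 2
ρ = 1 − 6Σd² / [n(n²−1)] = 1 − 6×2 / (7×48) = 1 − 12/336 ≈ 0.964

0.964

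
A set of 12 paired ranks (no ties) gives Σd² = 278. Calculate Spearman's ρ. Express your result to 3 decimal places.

0.028

ρ = 1 − 6Σd² / [n(n²−1)] = 1 − 6×278 / (12×143)
  = 1 − 1668/1716 = 1 − 0.9720 ≈ 0.028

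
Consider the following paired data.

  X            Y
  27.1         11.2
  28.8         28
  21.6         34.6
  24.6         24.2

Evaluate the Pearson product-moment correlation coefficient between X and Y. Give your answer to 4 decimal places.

-0.5273

n = 4, ΣX = 102.1, ΣY = 98, ΣX² = 2635.57, ΣY² = 2692.24, ΣXY = 2452.6
nΣXY − ΣXΣY = 9810.4 − 10005.8 = -195.4
nΣX² − (ΣX)² = 10542.28 − 10424.41 = 117.87; nΣY² − (ΣY)² = 10768.96 − 9604 = 1164.96
r = -195.4 / √(117.87 × 1164.96) = -195.4 / 370.5588 ≈ -0.5273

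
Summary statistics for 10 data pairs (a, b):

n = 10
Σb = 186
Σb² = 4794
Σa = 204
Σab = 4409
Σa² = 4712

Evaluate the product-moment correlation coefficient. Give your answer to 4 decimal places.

r = (nΣab − ΣaΣb) / √[(nΣa² − (Σa)²)(nΣb² − (Σb)²)]
Numerator: 10×4409 − 204×186 = 6146
Denominator: √[(47120 − 41616)(47940 − 34596)] = √[5504 × 13344] = 8570.0278
r = 6146 / 8570.0278 ≈ 0.7172

0.7172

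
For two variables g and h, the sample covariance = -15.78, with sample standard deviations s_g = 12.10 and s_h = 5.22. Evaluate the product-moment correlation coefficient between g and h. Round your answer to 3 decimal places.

-0.250

r = Cov(g,h) / (s_g · s_h) = -15.78 / (12.10 × 5.22)
  = -15.78 / 63.1620 ≈ -0.250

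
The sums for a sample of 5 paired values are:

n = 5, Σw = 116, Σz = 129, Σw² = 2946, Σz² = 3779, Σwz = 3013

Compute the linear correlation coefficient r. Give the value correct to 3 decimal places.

r = (nΣwz − ΣwΣz) / √[(nΣw² − (Σw)²)(nΣz² − (Σz)²)]
Numerator: 5×3013 − 116×129 = 101
Denominator: √[(14730 − 13456)(18895 − 16641)] = √[1274 × 2254] = 1694.5784
r = 101 / 1694.5784 ≈ 0.060

0.060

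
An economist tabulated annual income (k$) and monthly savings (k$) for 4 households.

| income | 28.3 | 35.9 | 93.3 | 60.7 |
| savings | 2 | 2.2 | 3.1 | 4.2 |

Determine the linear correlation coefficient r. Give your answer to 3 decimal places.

0.594

n = 4, Σx = 218.2, Σy = 11.5, Σx² = 14479.08, Σy² = 36.09, Σxy = 679.75
nΣxy − ΣxΣy = 2719 − 2509.3 = 209.7
nΣx² − (Σx)² = 57916.32 − 47611.24 = 10305.08; nΣy² − (Σy)² = 144.36 − 132.25 = 12.11
r = 209.7 / √(10305.08 × 12.11) = 209.7 / 353.2627 ≈ 0.594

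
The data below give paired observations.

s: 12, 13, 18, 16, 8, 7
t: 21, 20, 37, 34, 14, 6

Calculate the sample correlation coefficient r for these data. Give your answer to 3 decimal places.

0.974

n = 6, Σs = 74, Σt = 132, Σs² = 1006, Σt² = 3598, Σst = 1876
nΣst − ΣsΣt = 11256 − 9768 = 1488
nΣs² − (Σs)² = 6036 − 5476 = 560; nΣt² − (Σt)² = 21588 − 17424 = 4164
r = 1488 / √(560 × 4164) = 1488 / 1527.0363 ≈ 0.974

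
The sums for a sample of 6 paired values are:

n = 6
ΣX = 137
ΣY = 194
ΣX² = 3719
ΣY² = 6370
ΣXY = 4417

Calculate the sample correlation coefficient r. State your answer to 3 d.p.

-0.053

r = (nΣXY − ΣXΣY) / √[(nΣX² − (ΣX)²)(nΣY² − (ΣY)²)]
Numerator: 6×4417 − 137×194 = -76
Denominator: √[(22314 − 18769)(38220 − 37636)] = √[3545 × 584] = 1438.8468
r = -76 / 1438.8468 ≈ -0.053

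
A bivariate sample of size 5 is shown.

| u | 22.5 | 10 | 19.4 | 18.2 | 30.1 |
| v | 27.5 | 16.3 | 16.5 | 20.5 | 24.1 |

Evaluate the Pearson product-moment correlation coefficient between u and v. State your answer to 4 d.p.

n = 5, Σu = 100.2, Σv = 104.9, Σu² = 2219.86, Σv² = 2295.25, Σuv = 2200.36
nΣuv − ΣuΣv = 11001.8 − 10510.98 = 490.82
nΣu² − (Σu)² = 11099.3 − 10040.04 = 1059.26; nΣv² − (Σv)² = 11476.25 − 11004.01 = 472.24
r = 490.82 / √(1059.26 × 472.24) = 490.82 / 707.2658 ≈ 0.6940

0.6940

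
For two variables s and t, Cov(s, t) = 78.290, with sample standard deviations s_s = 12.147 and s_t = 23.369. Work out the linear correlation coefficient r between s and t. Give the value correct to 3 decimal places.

r = Cov(s,t) / (s_s · s_t) = 78.290 / (12.147 × 23.369)
  = 78.290 / 283.8632 ≈ 0.276

0.276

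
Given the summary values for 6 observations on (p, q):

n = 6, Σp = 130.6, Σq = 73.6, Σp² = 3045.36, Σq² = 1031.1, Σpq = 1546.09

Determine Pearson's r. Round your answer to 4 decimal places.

-0.3470

r = (nΣpq − ΣpΣq) / √[(nΣp² − (Σp)²)(nΣq² − (Σq)²)]
Numerator: 6×1546.09 − 130.6×73.6 = -335.62
Denominator: √[(18272.16 − 17056.36)(6186.6 − 5416.96)] = √[1215.8 × 769.64] = 967.3305
r = -335.62 / 967.3305 ≈ -0.3470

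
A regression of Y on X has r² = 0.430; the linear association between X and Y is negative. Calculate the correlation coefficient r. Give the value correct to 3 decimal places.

|r| = √0.430 = 0.656
The association is negative, so r = −0.656.

-0.656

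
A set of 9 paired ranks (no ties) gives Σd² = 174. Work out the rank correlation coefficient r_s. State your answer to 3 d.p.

-0.450

ρ = 1 − 6Σd² / [n(n²−1)] = 1 − 6×174 / (9×80)
  = 1 − 1044/720 = 1 − 1.4500 ≈ -0.450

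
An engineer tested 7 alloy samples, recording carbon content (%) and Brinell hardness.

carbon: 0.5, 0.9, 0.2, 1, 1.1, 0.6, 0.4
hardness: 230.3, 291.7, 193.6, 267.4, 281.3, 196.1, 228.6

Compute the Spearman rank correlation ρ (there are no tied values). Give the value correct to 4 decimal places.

0.7857

Rank carbon: 3, 5, 1, 6, 7, 4, 2
Rank hardness: 4, 7, 1, 5, 6, 2, 3
d = rank(carbon) − rank(hardness): -1, -2, 0, 1, 1, 2, -1; Σd² = 12
ρ = 1 − 6Σd² / [n(n²−1)] = 1 − 6×12 / (7×48) = 1 − 72/336 ≈ 0.7857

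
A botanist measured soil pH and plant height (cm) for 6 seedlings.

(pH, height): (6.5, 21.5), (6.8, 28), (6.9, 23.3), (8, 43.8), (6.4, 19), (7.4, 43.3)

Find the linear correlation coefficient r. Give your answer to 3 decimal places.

0.932

n = 6, Σx = 42, Σy = 178.9, Σx² = 295.82, Σy² = 5943.47, Σxy = 1283.34
nΣxy − ΣxΣy = 7700.04 − 7513.8 = 186.24
nΣx² − (Σx)² = 1774.92 − 1764 = 10.92; nΣy² − (Σy)² = 35660.82 − 32005.21 = 3655.61
r = 186.24 / √(10.92 × 3655.61) = 186.24 / 199.7981 ≈ 0.932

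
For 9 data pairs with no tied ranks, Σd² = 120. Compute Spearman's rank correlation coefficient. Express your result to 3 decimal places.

0.000

ρ = 1 − 6Σd² / [n(n²−1)] = 1 − 6×120 / (9×80)
  = 1 − 720/720 = 1 − 1.0000 ≈ 0.000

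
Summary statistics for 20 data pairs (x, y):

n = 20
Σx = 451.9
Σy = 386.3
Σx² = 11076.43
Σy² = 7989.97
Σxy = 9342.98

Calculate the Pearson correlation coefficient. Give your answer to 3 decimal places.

0.908

r = (nΣxy − ΣxΣy) / √[(nΣx² − (Σx)²)(nΣy² − (Σy)²)]
Numerator: 20×9342.98 − 451.9×386.3 = 12290.63
Denominator: √[(221528.6 − 204213.61)(159799.4 − 149227.69)] = √[17314.99 × 10571.71] = 13529.5622
r = 12290.63 / 13529.5622 ≈ 0.908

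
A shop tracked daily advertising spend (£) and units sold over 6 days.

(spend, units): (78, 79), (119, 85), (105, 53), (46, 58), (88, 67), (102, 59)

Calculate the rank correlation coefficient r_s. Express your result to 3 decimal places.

Rank spend: 2, 6, 5, 1, 3, 4
Rank units: 5, 6, 1, 2, 4, 3
d = rank(spend) − rank(units): -3, 0, 4, -1, -1, 1; Σd² = 28
ρ = 1 − 6Σd² / [n(n²−1)] = 1 − 6×28 / (6×35) = 1 − 168/210 ≈ 0.200

0.200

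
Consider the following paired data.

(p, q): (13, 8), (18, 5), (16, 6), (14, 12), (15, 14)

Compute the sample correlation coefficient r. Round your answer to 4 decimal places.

n = 5, Σp = 76, Σq = 45, Σp² = 1170, Σq² = 465, Σpq = 668
nΣpq − ΣpΣq = 3340 − 3420 = -80
nΣp² − (Σp)² = 5850 − 5776 = 74; nΣq² − (Σq)² = 2325 − 2025 = 300
r = -80 / √(74 × 300) = -80 / 148.9966 ≈ -0.5369

-0.5369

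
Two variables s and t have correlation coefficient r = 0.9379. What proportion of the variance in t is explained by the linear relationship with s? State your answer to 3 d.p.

r² = (0.9379)² = 0.880

0.880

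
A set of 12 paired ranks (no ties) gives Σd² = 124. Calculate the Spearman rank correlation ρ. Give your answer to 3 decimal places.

ρ = 1 − 6Σd² / [n(n²−1)] = 1 − 6×124 / (12×143)
  = 1 − 744/1716 = 1 − 0.4336 ≈ 0.566

0.566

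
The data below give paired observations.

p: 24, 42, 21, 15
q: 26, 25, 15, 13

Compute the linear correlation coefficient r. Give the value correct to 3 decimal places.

n = 4, Σp = 102, Σq = 79, Σp² = 3006, Σq² = 1695, Σpq = 2184
nΣpq − ΣpΣq = 8736 − 8058 = 678
nΣp² − (Σp)² = 12024 − 10404 = 1620; nΣq² − (Σq)² = 6780 − 6241 = 539
r = 678 / √(1620 × 539) = 678 / 934.4410 ≈ 0.726

0.726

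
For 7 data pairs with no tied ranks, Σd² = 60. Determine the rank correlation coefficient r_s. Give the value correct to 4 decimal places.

-0.0714

ρ = 1 − 6Σd² / [n(n²−1)] = 1 − 6×60 / (7×48)
  = 1 − 360/336 = 1 − 1.07143 ≈ -0.0714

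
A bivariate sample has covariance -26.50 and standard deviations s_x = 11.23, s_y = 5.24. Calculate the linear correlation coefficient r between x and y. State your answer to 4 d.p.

-0.4503

r = Cov(x,y) / (s_x · s_y) = -26.50 / (11.23 × 5.24)
  = -26.50 / 58.8452 ≈ -0.4503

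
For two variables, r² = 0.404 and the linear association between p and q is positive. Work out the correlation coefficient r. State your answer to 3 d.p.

|r| = √0.404 = 0.636
The association is positive, so r = 0.636.

0.636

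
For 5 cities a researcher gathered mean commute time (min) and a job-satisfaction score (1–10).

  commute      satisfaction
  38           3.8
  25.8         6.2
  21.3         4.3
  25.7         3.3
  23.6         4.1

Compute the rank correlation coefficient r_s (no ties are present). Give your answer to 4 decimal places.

-0.2000

Rank commute: 5, 4, 1, 3, 2
Rank satisfaction: 2, 5, 4, 1, 3
d = rank(commute) − rank(satisfaction): 3, -1, -3, 2, -1; Σd² = 24
ρ = 1 − 6Σd² / [n(n²−1)] = 1 − 6×24 / (5×24) = 1 − 144/120 ≈ -0.2000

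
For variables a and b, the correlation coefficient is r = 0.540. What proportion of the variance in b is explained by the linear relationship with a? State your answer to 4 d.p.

0.2916

r² = (0.540)² = 0.2916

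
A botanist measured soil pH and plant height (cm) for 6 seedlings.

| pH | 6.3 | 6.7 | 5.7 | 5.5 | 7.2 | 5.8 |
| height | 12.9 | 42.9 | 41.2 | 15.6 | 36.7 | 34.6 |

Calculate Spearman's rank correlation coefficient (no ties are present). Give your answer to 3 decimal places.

Rank pH: 4, 5, 2, 1, 6, 3
Rank height: 1, 6, 5, 2, 4, 3
d = rank(pH) − rank(height): 3, -1, -3, -1, 2, 0; Σd² = 24
ρ = 1 − 6Σd² / [n(n²−1)] = 1 − 6×24 / (6×35) = 1 − 144/210 ≈ 0.314

0.314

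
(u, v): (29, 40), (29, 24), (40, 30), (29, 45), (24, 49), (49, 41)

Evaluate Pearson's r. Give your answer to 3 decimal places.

n = 6, Σu = 200, Σv = 229, Σu² = 7100, Σv² = 9183, Σuv = 7546
nΣuv − ΣuΣv = 45276 − 45800 = -524
nΣu² − (Σu)² = 42600 − 40000 = 2600; nΣv² − (Σv)² = 55098 − 52441 = 2657
r = -524 / √(2600 × 2657) = -524 / 2628.3455 ≈ -0.199

-0.199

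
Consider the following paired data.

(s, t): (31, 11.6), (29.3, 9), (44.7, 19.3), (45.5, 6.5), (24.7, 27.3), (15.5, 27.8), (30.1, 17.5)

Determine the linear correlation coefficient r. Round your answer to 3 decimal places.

-0.628

n = 7, Σs = 220.8, Σt = 119, Σs² = 7644.18, Σt² = 2454.68, Σst = 3413.72
nΣst − ΣsΣt = 23896.04 − 26275.2 = -2379.16
nΣs² − (Σs)² = 53509.26 − 48752.64 = 4756.62; nΣt² − (Σt)² = 17182.76 − 14161 = 3021.76
r = -2379.16 / √(4756.62 × 3021.76) = -2379.16 / 3791.2220 ≈ -0.628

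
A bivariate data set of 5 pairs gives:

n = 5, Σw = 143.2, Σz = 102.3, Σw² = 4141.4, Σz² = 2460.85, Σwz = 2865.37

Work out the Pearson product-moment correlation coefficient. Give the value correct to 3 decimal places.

-0.531

r = (nΣwz − ΣwΣz) / √[(nΣw² − (Σw)²)(nΣz² − (Σz)²)]
Numerator: 5×2865.37 − 143.2×102.3 = -322.51
Denominator: √[(20707 − 20506.24)(12304.25 − 10465.29)] = √[200.76 × 1838.96] = 607.6098
r = -322.51 / 607.6098 ≈ -0.531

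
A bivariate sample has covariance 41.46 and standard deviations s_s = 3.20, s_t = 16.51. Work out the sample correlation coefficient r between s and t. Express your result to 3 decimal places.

r = Cov(s,t) / (s_s · s_t) = 41.46 / (3.20 × 16.51)
  = 41.46 / 52.8320 ≈ 0.785

0.785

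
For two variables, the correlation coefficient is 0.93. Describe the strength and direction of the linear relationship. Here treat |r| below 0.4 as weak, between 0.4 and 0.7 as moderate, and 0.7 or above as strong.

strong positive

r = 0.93 > 0 so the relationship is positive.
|r| = 0.93, which falls in the strong range.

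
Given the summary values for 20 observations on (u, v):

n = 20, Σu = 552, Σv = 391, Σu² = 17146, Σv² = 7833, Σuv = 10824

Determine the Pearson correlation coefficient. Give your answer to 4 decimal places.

0.0539

r = (nΣuv − ΣuΣv) / √[(nΣu² − (Σu)²)(nΣv² − (Σv)²)]
Numerator: 20×10824 − 552×391 = 648
Denominator: √[(342920 − 304704)(156660 − 152881)] = √[38216 × 3779] = 12017.4150
r = 648 / 12017.4150 ≈ 0.0539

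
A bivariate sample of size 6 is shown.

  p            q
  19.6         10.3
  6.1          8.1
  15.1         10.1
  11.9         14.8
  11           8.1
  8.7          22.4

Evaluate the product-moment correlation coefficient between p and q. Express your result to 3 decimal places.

-0.202

n = 6, Σp = 72.4, Σq = 73.8, Σp² = 987.68, Σq² = 1060.12, Σpq = 863.9
nΣpq − ΣpΣq = 5183.4 − 5343.12 = -159.72
nΣp² − (Σp)² = 5926.08 − 5241.76 = 684.32; nΣq² − (Σq)² = 6360.72 − 5446.44 = 914.28
r = -159.72 / √(684.32 × 914.28) = -159.72 / 790.9868 ≈ -0.202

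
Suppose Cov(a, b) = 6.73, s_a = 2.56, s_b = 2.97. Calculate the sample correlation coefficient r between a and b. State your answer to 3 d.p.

0.885

r = Cov(a,b) / (s_a · s_b) = 6.73 / (2.56 × 2.97)
  = 6.73 / 7.6032 ≈ 0.885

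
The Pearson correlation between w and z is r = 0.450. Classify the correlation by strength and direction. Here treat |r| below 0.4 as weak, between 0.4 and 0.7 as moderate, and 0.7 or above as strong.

r = 0.450 > 0 so the relationship is positive.
|r| = 0.450, which falls in the moderate range.

moderate positive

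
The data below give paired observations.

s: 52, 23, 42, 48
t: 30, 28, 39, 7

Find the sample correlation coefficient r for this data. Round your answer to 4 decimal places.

n = 4, Σs = 165, Σt = 104, Σs² = 7301, Σt² = 3254, Σst = 4178
nΣst − ΣsΣt = 16712 − 17160 = -448
nΣs² − (Σs)² = 29204 − 27225 = 1979; nΣt² − (Σt)² = 13016 − 10816 = 2200
r = -448 / √(1979 × 2200) = -448 / 2086.5761 ≈ -0.2147

-0.2147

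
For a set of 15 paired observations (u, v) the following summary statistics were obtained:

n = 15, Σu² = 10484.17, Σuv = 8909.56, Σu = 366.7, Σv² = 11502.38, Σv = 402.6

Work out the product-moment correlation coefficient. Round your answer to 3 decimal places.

r = (nΣuv − ΣuΣv) / √[(nΣu² − (Σu)²)(nΣv² − (Σv)²)]
Numerator: 15×8909.56 − 366.7×402.6 = -13990.02
Denominator: √[(157262.55 − 134468.89)(172535.7 − 162086.76)] = √[22793.66 × 10448.94] = 15432.7439
r = -13990.02 / 15432.7439 ≈ -0.907

-0.907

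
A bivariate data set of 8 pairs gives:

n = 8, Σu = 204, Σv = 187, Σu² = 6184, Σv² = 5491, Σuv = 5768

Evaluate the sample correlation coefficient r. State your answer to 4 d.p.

r = (nΣuv − ΣuΣv) / √[(nΣu² − (Σu)²)(nΣv² − (Σv)²)]
Numerator: 8×5768 − 204×187 = 7996
Denominator: √[(49472 − 41616)(43928 − 34969)] = √[7856 × 8959] = 8389.3923
r = 7996 / 8389.3923 ≈ 0.9531

0.9531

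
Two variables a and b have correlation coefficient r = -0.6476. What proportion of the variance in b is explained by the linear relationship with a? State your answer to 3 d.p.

r² = (-0.6476)² = 0.419

0.419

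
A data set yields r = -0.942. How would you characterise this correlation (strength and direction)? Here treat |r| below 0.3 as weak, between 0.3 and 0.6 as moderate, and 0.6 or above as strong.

strong negative

r = -0.942 < 0 so the relationship is negative.
|r| = 0.942, which falls in the strong range.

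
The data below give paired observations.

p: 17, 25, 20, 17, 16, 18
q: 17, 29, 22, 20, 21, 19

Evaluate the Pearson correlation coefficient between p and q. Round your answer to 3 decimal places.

n = 6, Σp = 113, Σq = 128, Σp² = 2183, Σq² = 2816, Σpq = 2472
nΣpq − ΣpΣq = 14832 − 14464 = 368
nΣp² − (Σp)² = 13098 − 12769 = 329; nΣq² − (Σq)² = 16896 − 16384 = 512
r = 368 / √(329 × 512) = 368 / 410.4242 ≈ 0.897

0.897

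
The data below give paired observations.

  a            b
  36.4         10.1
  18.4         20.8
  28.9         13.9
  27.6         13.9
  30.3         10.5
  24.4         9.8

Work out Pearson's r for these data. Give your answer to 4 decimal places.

-0.7372

n = 6, Σa = 166, Σb = 79, Σa² = 4773.94, Σb² = 1127.36, Σab = 2092.98
nΣab − ΣaΣb = 12557.88 − 13114 = -556.12
nΣa² − (Σa)² = 28643.64 − 27556 = 1087.64; nΣb² − (Σb)² = 6764.16 − 6241 = 523.16
r = -556.12 / √(1087.64 × 523.16) = -556.12 / 754.3273 ≈ -0.7372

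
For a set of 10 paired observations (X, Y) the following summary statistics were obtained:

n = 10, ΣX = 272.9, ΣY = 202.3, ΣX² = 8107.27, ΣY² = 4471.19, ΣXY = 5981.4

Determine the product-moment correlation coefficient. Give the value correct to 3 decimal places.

r = (nΣXY − ΣXΣY) / √[(nΣX² − (ΣX)²)(nΣY² − (ΣY)²)]
Numerator: 10×5981.4 − 272.9×202.3 = 4606.33
Denominator: √[(81072.7 − 74474.41)(44711.9 − 40925.29)] = √[6598.29 × 3786.61] = 4998.5149
r = 4606.33 / 4998.5149 ≈ 0.922

0.922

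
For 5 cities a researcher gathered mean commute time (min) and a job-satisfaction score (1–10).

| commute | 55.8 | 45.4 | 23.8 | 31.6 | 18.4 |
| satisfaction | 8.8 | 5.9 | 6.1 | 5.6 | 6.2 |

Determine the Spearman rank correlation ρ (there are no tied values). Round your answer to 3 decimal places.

0.100

Rank commute: 5, 4, 2, 3, 1
Rank satisfaction: 5, 2, 3, 1, 4
d = rank(commute) − rank(satisfaction): 0, 2, -1, 2, -3; Σd² = 18
ρ = 1 − 6Σd² / [n(n²−1)] = 1 − 6×18 / (5×24) = 1 − 108/120 ≈ 0.100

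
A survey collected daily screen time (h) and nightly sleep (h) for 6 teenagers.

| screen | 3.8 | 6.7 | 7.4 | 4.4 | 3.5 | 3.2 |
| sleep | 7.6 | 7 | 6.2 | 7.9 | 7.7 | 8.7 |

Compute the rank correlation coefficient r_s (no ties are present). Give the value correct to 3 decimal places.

Rank screen: 3, 5, 6, 4, 2, 1
Rank sleep: 3, 2, 1, 5, 4, 6
d = rank(screen) − rank(sleep): 0, 3, 5, -1, -2, -5; Σd² = 64
ρ = 1 − 6Σd² / [n(n²−1)] = 1 − 6×64 / (6×35) = 1 − 384/210 ≈ -0.829

-0.829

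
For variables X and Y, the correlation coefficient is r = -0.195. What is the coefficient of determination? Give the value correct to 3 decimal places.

r² = (-0.195)² = 0.038

0.038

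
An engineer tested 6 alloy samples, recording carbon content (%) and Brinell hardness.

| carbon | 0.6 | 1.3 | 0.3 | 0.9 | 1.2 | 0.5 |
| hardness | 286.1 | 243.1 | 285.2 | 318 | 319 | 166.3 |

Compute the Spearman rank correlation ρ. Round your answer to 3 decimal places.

0.314

Rank carbon: 3, 6, 1, 4, 5, 2
Rank hardness: 4, 2, 3, 5, 6, 1
d = rank(carbon) − rank(hardness): -1, 4, -2, -1, -1, 1; Σd² = 24
ρ = 1 − 6Σd² / [n(n²−1)] = 1 − 6×24 / (6×35) = 1 − 144/210 ≈ 0.314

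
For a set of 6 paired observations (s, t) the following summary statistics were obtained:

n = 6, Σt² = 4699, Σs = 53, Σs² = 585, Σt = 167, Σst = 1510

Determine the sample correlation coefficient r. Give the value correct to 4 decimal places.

0.4520

r = (nΣst − ΣsΣt) / √[(nΣs² − (Σs)²)(nΣt² − (Σt)²)]
Numerator: 6×1510 − 53×167 = 209
Denominator: √[(3510 − 2809)(28194 − 27889)] = √[701 × 305] = 462.3905
r = 209 / 462.3905 ≈ 0.4520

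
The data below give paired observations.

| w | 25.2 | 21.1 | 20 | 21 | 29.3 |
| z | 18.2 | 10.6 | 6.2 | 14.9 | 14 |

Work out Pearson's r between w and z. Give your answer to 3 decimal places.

0.552

n = 5, Σw = 116.6, Σz = 63.9, Σw² = 2779.74, Σz² = 900.05, Σwz = 1529.4
nΣwz − ΣwΣz = 7647 − 7450.74 = 196.26
nΣw² − (Σw)² = 13898.7 − 13595.56 = 303.14; nΣz² − (Σz)² = 4500.25 − 4083.21 = 417.04
r = 196.26 / √(303.14 × 417.04) = 196.26 / 355.5580 ≈ 0.552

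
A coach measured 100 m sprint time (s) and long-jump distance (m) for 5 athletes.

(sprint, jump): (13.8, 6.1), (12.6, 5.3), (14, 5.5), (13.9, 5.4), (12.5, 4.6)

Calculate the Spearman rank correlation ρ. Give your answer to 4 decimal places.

0.7000

Rank sprint: 3, 2, 5, 4, 1
Rank jump: 5, 2, 4, 3, 1
d = rank(sprint) − rank(jump): -2, 0, 1, 1, 0; Σd² = 6
ρ = 1 − 6Σd² / [n(n²−1)] = 1 − 6×6 / (5×24) = 1 − 36/120 ≈ 0.7000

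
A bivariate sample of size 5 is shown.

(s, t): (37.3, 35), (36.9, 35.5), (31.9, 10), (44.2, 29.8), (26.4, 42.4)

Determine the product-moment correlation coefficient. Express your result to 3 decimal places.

n = 5, Σs = 176.7, Σt = 152.7, Σs² = 6421.11, Σt² = 5271.05, Σst = 5370.97
nΣst − ΣsΣt = 26854.85 − 26982.09 = -127.24
nΣs² − (Σs)² = 32105.55 − 31222.89 = 882.66; nΣt² − (Σt)² = 26355.25 − 23317.29 = 3037.96
r = -127.24 / √(882.66 × 3037.96) = -127.24 / 1637.5243 ≈ -0.078

-0.078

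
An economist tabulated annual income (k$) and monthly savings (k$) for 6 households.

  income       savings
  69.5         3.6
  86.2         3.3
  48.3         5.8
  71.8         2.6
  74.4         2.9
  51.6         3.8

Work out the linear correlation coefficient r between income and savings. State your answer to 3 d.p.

n = 6, Σx = 401.8, Σy = 22, Σx² = 27946.74, Σy² = 87.1, Σxy = 1413.32
nΣxy − ΣxΣy = 8479.92 − 8839.6 = -359.68
nΣx² − (Σx)² = 167680.44 − 161443.24 = 6237.2; nΣy² − (Σy)² = 522.6 − 484 = 38.6
r = -359.68 / √(6237.2 × 38.6) = -359.68 / 490.6688 ≈ -0.733

-0.733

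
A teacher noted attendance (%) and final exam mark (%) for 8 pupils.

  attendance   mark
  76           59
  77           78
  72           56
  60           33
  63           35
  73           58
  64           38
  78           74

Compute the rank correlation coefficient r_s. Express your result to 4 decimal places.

Rank attendance: 6, 7, 4, 1, 2, 5, 3, 8
Rank mark: 6, 8, 4, 1, 2, 5, 3, 7
d = rank(attendance) − rank(mark): 0, -1, 0, 0, 0, 0, 0, 1; Σd² = 2
ρ = 1 − 6Σd² / [n(n²−1)] = 1 − 6×2 / (8×63) = 1 − 12/504 ≈ 0.9762

0.9762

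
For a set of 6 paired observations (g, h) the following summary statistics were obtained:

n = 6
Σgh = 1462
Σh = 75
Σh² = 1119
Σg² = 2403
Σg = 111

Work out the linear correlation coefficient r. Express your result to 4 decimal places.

0.2958

r = (nΣgh − ΣgΣh) / √[(nΣg² − (Σg)²)(nΣh² − (Σh)²)]
Numerator: 6×1462 − 111×75 = 447
Denominator: √[(14418 − 12321)(6714 − 5625)] = √[2097 × 1089] = 1511.1694
r = 447 / 1511.1694 ≈ 0.2958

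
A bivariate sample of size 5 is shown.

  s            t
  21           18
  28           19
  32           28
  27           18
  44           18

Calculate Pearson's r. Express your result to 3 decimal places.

n = 5, Σs = 152, Σt = 101, Σs² = 4914, Σt² = 2117, Σst = 3084
nΣst − ΣsΣt = 15420 − 15352 = 68
nΣs² − (Σs)² = 24570 − 23104 = 1466; nΣt² − (Σt)² = 10585 − 10201 = 384
r = 68 / √(1466 × 384) = 68 / 750.2959 ≈ 0.091

0.091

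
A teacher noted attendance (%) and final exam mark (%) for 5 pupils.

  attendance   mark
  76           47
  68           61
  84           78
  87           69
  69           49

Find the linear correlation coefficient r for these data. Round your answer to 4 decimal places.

n = 5, Σx = 384, Σy = 304, Σx² = 29786, Σy² = 19176, Σxy = 23656
nΣxy − ΣxΣy = 118280 − 116736 = 1544
nΣx² − (Σx)² = 148930 − 147456 = 1474; nΣy² − (Σy)² = 95880 − 92416 = 3464
r = 1544 / √(1474 × 3464) = 1544 / 2259.6318 ≈ 0.6833

0.6833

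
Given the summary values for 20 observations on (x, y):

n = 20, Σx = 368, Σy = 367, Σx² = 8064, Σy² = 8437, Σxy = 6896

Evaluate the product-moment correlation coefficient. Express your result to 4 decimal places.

r = (nΣxy − ΣxΣy) / √[(nΣx² − (Σx)²)(nΣy² − (Σy)²)]
Numerator: 20×6896 − 368×367 = 2864
Denominator: √[(161280 − 135424)(168740 − 134689)] = √[25856 × 34051] = 29671.9170
r = 2864 / 29671.9170 ≈ 0.0965

0.0965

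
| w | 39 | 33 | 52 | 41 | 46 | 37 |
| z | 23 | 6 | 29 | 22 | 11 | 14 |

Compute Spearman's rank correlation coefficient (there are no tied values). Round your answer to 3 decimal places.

0.600

Rank w: 3, 1, 6, 4, 5, 2
Rank z: 5, 1, 6, 4, 2, 3
d = rank(w) − rank(z): -2, 0, 0, 0, 3, -1; Σd² = 14
ρ = 1 − 6Σd² / [n(n²−1)] = 1 − 6×14 / (6×35) = 1 − 84/210 ≈ 0.600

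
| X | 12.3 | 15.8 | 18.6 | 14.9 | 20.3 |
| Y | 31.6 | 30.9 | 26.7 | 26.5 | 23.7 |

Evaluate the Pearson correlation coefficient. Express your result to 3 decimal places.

-0.816

n = 5, ΣX = 81.9, ΣY = 139.4, ΣX² = 1380.99, ΣY² = 3930.2, ΣXY = 2249.48
nΣXY − ΣXΣY = 11247.4 − 11416.86 = -169.46
nΣX² − (ΣX)² = 6904.95 − 6707.61 = 197.34; nΣY² − (ΣY)² = 19651 − 19432.36 = 218.64
r = -169.46 / √(197.34 × 218.64) = -169.46 / 207.7172 ≈ -0.816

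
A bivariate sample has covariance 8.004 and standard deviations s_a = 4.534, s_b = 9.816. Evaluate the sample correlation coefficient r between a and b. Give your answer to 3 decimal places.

0.180

r = Cov(a,b) / (s_a · s_b) = 8.004 / (4.534 × 9.816)
  = 8.004 / 44.5057 ≈ 0.180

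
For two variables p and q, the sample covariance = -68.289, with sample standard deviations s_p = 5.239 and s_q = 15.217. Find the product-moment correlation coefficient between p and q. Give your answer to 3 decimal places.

r = Cov(p,q) / (s_p · s_q) = -68.289 / (5.239 × 15.217)
  = -68.289 / 79.7219 ≈ -0.857

-0.857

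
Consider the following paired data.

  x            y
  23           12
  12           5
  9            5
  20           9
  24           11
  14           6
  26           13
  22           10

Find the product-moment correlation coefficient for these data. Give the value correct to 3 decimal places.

0.975

n = 8, Σx = 150, Σy = 71, Σx² = 3086, Σy² = 701, Σxy = 1467
nΣxy − ΣxΣy = 11736 − 10650 = 1086
nΣx² − (Σx)² = 24688 − 22500 = 2188; nΣy² − (Σy)² = 5608 − 5041 = 567
r = 1086 / √(2188 × 567) = 1086 / 1113.8205 ≈ 0.975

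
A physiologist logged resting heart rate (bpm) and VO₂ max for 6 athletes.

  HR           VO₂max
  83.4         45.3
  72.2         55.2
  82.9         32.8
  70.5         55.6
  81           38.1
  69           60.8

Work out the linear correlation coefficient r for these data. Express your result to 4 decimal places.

-0.9101

n = 6, Σx = 459, Σy = 287.8, Σx² = 35333.06, Σy² = 14414.58, Σxy = 21683.68
nΣxy − ΣxΣy = 130102.08 − 132100.2 = -1998.12
nΣx² − (Σx)² = 211998.36 − 210681 = 1317.36; nΣy² − (Σy)² = 86487.48 − 82828.84 = 3658.64
r = -1998.12 / √(1317.36 × 3658.64) = -1998.12 / 2195.3920 ≈ -0.9101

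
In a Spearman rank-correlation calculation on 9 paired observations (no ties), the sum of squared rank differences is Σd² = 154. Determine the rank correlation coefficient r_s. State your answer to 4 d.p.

-0.2833

ρ = 1 − 6Σd² / [n(n²−1)] = 1 − 6×154 / (9×80)
  = 1 − 924/720 = 1 − 1.28333 ≈ -0.2833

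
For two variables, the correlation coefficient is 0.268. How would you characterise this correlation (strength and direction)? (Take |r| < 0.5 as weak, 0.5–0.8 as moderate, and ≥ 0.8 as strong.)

weak positive

r = 0.268 > 0 so the relationship is positive.
|r| = 0.268, which falls in the weak range.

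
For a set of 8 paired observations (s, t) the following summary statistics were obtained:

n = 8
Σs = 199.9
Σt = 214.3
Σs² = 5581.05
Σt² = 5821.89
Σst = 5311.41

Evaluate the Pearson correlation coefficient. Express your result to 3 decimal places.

-0.199

r = (nΣst − ΣsΣt) / √[(nΣs² − (Σs)²)(nΣt² − (Σt)²)]
Numerator: 8×5311.41 − 199.9×214.3 = -347.29
Denominator: √[(44648.4 − 39960.01)(46575.12 − 45924.49)] = √[4688.39 × 650.63] = 1746.5415
r = -347.29 / 1746.5415 ≈ -0.199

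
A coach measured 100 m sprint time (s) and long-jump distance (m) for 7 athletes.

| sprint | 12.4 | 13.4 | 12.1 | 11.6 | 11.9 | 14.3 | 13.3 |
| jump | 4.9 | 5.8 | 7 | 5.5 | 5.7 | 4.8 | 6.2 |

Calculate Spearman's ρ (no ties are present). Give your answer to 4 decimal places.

Rank sprint: 4, 6, 3, 1, 2, 7, 5
Rank jump: 2, 5, 7, 3, 4, 1, 6
d = rank(sprint) − rank(jump): 2, 1, -4, -2, -2, 6, -1; Σd² = 66
ρ = 1 − 6Σd² / [n(n²−1)] = 1 − 6×66 / (7×48) = 1 − 396/336 ≈ -0.1786

-0.1786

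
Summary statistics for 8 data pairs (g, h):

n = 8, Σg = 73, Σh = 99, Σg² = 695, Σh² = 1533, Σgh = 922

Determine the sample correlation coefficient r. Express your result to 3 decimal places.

r = (nΣgh − ΣgΣh) / √[(nΣg² − (Σg)²)(nΣh² − (Σh)²)]
Numerator: 8×922 − 73×99 = 149
Denominator: √[(5560 − 5329)(12264 − 9801)] = √[231 × 2463] = 754.2897
r = 149 / 754.2897 ≈ 0.198

0.198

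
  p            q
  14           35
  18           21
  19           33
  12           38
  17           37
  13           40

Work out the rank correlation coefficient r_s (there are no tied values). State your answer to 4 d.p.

-0.8286

Rank p: 3, 5, 6, 1, 4, 2
Rank q: 3, 1, 2, 5, 4, 6
d = rank(p) − rank(q): 0, 4, 4, -4, 0, -4; Σd² = 64
ρ = 1 − 6Σd² / [n(n²−1)] = 1 − 6×64 / (6×35) = 1 − 384/210 ≈ -0.8286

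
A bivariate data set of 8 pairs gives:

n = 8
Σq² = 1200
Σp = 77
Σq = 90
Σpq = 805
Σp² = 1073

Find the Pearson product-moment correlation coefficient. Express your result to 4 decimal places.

-0.2455

r = (nΣpq − ΣpΣq) / √[(nΣp² − (Σp)²)(nΣq² − (Σq)²)]
Numerator: 8×805 − 77×90 = -490
Denominator: √[(8584 − 5929)(9600 − 8100)] = √[2655 × 1500] = 1995.6202
r = -490 / 1995.6202 ≈ -0.2455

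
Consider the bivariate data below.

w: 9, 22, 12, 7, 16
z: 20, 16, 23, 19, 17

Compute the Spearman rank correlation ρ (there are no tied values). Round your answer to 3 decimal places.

Rank w: 2, 5, 3, 1, 4
Rank z: 4, 1, 5, 3, 2
d = rank(w) − rank(z): -2, 4, -2, -2, 2; Σd² = 32
ρ = 1 − 6Σd² / [n(n²−1)] = 1 − 6×32 / (5×24) = 1 − 192/120 ≈ -0.600

-0.600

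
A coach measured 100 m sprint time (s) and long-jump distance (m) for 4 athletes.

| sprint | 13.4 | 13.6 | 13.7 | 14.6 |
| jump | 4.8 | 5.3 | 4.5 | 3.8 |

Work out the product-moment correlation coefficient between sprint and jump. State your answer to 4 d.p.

-0.8500

n = 4, Σx = 55.3, Σy = 18.4, Σx² = 765.37, Σy² = 85.82, Σxy = 253.53
nΣxy − ΣxΣy = 1014.12 − 1017.52 = -3.4
nΣx² − (Σx)² = 3061.48 − 3058.09 = 3.39; nΣy² − (Σy)² = 343.28 − 338.56 = 4.72
r = -3.4 / √(3.39 × 4.72) = -3.4 / 4.0001 ≈ -0.8500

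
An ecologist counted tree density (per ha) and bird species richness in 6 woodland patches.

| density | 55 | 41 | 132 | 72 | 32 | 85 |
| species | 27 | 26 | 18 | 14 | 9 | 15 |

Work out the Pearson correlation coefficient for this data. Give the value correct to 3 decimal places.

-0.060

n = 6, Σx = 417, Σy = 109, Σx² = 35563, Σy² = 2231, Σxy = 7498
nΣxy − ΣxΣy = 44988 − 45453 = -465
nΣx² − (Σx)² = 213378 − 173889 = 39489; nΣy² − (Σy)² = 13386 − 11881 = 1505
r = -465 / √(39489 × 1505) = -465 / 7709.1468 ≈ -0.060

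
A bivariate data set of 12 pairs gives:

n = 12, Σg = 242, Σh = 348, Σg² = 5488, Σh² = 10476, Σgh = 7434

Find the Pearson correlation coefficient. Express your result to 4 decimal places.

0.8612

r = (nΣgh − ΣgΣh) / √[(nΣg² − (Σg)²)(nΣh² − (Σh)²)]
Numerator: 12×7434 − 242×348 = 4992
Denominator: √[(65856 − 58564)(125712 − 121104)] = √[7292 × 4608] = 5796.6832
r = 4992 / 5796.6832 ≈ 0.8612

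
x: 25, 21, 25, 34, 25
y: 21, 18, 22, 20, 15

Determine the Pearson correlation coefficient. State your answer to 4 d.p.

n = 5, Σx = 130, Σy = 96, Σx² = 3472, Σy² = 1874, Σxy = 2508
nΣxy − ΣxΣy = 12540 − 12480 = 60
nΣx² − (Σx)² = 17360 − 16900 = 460; nΣy² − (Σy)² = 9370 − 9216 = 154
r = 60 / √(460 × 154) = 60 / 266.1578 ≈ 0.2254

0.2254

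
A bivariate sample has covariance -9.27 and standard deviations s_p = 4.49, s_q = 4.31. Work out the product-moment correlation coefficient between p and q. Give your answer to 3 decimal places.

r = Cov(p,q) / (s_p · s_q) = -9.27 / (4.49 × 4.31)
  = -9.27 / 19.3519 ≈ -0.479

-0.479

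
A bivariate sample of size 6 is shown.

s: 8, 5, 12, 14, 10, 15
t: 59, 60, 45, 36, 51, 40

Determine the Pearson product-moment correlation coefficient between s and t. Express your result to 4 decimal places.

-0.9526

n = 6, Σs = 64, Σt = 291, Σs² = 754, Σt² = 14603, Σst = 2926
nΣst − ΣsΣt = 17556 − 18624 = -1068
nΣs² − (Σs)² = 4524 − 4096 = 428; nΣt² − (Σt)² = 87618 − 84681 = 2937
r = -1068 / √(428 × 2937) = -1068 / 1121.1762 ≈ -0.9526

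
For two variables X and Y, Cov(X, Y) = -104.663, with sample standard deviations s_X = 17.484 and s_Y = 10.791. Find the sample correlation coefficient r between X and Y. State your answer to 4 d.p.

-0.5547

r = Cov(X,Y) / (s_X · s_Y) = -104.663 / (17.484 × 10.791)
  = -104.663 / 188.6698 ≈ -0.5547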